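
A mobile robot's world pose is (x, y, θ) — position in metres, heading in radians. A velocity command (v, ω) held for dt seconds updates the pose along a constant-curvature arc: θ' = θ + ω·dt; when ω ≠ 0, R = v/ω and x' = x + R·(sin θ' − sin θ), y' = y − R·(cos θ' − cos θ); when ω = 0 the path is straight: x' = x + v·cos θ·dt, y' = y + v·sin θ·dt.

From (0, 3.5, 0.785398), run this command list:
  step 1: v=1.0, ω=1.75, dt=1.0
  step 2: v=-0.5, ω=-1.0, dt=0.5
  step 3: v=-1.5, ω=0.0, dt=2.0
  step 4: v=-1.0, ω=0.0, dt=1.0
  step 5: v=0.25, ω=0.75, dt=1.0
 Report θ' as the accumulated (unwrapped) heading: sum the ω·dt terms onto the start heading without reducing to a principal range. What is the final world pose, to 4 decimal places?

step 1: θ'=2.5354 (R=0.5714) → pose (-0.0785, 4.3737, 2.5354)
step 2: θ'=2.0354 (R=0.5000) → pose (0.0836, 4.1868, 2.0354)
step 3: θ'=2.0354 (straight) → pose (1.4278, 1.5048, 2.0354)
step 4: θ'=2.0354 (straight) → pose (1.8759, 0.6108, 2.0354)
step 5: θ'=2.7854 (R=0.3333) → pose (1.6941, 0.7739, 2.7854)

(1.6941, 0.7739, 2.7854)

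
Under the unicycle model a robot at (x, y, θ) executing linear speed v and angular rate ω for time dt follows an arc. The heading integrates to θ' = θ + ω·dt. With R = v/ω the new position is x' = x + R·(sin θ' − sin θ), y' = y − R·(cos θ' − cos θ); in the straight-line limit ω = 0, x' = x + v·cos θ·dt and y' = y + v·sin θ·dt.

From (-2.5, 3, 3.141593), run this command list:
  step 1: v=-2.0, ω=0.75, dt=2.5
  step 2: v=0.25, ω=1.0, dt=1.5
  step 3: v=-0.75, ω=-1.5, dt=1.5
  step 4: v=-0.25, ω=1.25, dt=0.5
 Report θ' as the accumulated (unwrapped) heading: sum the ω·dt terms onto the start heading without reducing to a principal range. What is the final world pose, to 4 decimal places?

(-0.2099, 7.1210, 4.8916)

step 1: θ'=5.0166 (R=-2.6667) → pose (0.0442, 6.4654, 5.0166)
step 2: θ'=6.5166 (R=0.2500) → pose (0.3406, 6.2971, 6.5166)
step 3: θ'=4.2666 (R=0.5000) → pose (-0.2262, 6.9991, 4.2666)
step 4: θ'=4.8916 (R=-0.2000) → pose (-0.2099, 7.1210, 4.8916)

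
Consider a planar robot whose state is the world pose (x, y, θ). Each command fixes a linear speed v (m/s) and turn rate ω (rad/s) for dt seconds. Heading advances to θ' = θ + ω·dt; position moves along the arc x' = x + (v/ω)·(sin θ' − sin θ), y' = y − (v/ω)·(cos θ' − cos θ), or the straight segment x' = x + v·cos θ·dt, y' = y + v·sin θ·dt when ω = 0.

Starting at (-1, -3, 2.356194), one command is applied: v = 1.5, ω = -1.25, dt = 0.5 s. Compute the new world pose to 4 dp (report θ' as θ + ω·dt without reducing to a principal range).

θ' = 2.3562 + -1.25·0.5 = 1.7312
R = v/ω = 1.5/-1.25 = -1.2000
x' = -1 + -1.2000·(sin 1.7312 − sin 2.3562) = -1.3361
y' = -3 − -1.2000·(cos 1.7312 − cos 2.3562) = -2.3431

(-1.3361, -2.3431, 1.7312)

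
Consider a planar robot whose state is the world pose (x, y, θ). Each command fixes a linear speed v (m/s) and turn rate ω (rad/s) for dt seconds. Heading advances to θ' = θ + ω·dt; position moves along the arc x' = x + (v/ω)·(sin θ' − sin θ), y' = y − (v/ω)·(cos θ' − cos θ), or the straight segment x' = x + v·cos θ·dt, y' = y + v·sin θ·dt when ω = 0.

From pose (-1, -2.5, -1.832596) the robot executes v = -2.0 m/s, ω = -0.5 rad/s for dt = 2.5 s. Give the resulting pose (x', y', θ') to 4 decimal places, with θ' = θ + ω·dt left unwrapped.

θ' = -1.8326 + -0.5·2.5 = -3.0826
R = v/ω = -2.0/-0.5 = 4.0000
x' = -1 + 4.0000·(sin -3.0826 − sin -1.8326) = 2.6279
y' = -2.5 − 4.0000·(cos -3.0826 − cos -1.8326) = 0.4578

(2.6279, 0.4578, -3.0826)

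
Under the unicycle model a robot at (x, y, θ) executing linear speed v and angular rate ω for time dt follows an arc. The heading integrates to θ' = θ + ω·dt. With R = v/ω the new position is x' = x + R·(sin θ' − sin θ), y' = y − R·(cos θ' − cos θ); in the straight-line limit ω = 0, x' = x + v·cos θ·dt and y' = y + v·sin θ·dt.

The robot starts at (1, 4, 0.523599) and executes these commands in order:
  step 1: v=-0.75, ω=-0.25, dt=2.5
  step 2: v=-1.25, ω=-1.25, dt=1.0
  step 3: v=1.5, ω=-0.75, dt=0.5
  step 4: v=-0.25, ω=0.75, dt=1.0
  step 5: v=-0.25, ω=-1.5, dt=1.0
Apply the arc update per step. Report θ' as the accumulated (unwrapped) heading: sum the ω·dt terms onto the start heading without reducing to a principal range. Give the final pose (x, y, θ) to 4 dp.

(-1.6726, 4.1083, -2.4764)

step 1: θ'=-0.1014 (R=3.0000) → pose (-0.8037, 3.6135, -0.1014)
step 2: θ'=-1.3514 (R=1.0000) → pose (-1.6785, 4.3907, -1.3514)
step 3: θ'=-1.7264 (R=-2.0000) → pose (-1.6547, 3.6455, -1.7264)
step 4: θ'=-0.9764 (R=-0.3333) → pose (-1.7079, 3.8838, -0.9764)
step 5: θ'=-2.4764 (R=0.1667) → pose (-1.6726, 4.1083, -2.4764)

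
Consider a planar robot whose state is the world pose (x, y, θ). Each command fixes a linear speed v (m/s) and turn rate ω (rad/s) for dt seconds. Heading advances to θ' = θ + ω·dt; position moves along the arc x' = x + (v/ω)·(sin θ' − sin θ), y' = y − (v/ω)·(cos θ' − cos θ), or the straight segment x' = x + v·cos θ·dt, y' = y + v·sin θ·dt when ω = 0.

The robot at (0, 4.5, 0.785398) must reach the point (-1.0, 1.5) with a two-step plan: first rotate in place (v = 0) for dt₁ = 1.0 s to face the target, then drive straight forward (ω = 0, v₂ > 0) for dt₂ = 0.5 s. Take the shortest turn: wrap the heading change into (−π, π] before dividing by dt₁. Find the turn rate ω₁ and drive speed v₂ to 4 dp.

heading to target = atan2(1.5−4.5, -1−0) = -1.8925
Δθ = wrap(-1.8925 − 0.7854) = -2.6779; ω₁ = Δθ/dt₁ = -2.6779
distance = √((-1−0)² + (1.5−4.5)²) = 3.1623; v₂ = distance/dt₂ = 6.3246

ω₁ = -2.6779, v₂ = 6.3246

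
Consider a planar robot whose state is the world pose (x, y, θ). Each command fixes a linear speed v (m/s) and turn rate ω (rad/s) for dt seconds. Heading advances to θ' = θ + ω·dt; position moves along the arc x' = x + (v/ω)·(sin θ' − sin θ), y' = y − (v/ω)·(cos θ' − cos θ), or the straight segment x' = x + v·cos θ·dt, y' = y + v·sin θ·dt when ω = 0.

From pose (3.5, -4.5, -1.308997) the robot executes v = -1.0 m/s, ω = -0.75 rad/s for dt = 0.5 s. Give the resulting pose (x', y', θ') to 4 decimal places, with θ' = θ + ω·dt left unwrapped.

(3.4631, -4.0043, -1.6840)

θ' = -1.3090 + -0.75·0.5 = -1.6840
R = v/ω = -1.0/-0.75 = 1.3333
x' = 3.5 + 1.3333·(sin -1.6840 − sin -1.3090) = 3.4631
y' = -4.5 − 1.3333·(cos -1.6840 − cos -1.3090) = -4.0043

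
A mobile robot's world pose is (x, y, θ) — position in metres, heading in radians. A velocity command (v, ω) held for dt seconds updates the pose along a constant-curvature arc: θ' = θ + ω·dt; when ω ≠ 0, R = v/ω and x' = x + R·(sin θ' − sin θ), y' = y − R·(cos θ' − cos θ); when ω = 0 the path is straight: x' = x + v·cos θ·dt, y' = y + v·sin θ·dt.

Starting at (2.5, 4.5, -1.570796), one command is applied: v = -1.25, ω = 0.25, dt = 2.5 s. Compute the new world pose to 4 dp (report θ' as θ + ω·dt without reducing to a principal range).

θ' = -1.5708 + 0.25·2.5 = -0.9458
R = v/ω = -1.25/0.25 = -5.0000
x' = 2.5 + -5.0000·(sin -0.9458 − sin -1.5708) = 1.5548
y' = 4.5 − -5.0000·(cos -0.9458 − cos -1.5708) = 7.4255

(1.5548, 7.4255, -0.9458)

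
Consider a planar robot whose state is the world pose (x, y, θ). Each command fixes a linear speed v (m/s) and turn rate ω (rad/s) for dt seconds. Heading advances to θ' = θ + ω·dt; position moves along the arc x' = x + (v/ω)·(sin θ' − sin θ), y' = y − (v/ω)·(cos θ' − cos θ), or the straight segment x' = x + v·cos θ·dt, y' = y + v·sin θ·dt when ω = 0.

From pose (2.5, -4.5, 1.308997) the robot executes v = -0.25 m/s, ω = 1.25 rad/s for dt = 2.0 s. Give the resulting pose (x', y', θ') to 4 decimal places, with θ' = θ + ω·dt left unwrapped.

(2.8170, -4.7088, 3.8090)

θ' = 1.3090 + 1.25·2.0 = 3.8090
R = v/ω = -0.25/1.25 = -0.2000
x' = 2.5 + -0.2000·(sin 3.8090 − sin 1.3090) = 2.8170
y' = -4.5 − -0.2000·(cos 3.8090 − cos 1.3090) = -4.7088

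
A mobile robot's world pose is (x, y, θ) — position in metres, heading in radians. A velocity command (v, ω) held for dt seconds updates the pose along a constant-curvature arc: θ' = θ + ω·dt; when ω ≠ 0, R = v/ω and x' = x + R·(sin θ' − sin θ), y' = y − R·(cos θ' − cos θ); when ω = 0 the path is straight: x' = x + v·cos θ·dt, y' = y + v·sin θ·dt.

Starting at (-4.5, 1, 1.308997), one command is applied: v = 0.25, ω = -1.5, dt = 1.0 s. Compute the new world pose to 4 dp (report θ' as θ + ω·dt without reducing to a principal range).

θ' = 1.3090 + -1.5·1.0 = -0.1910
R = v/ω = 0.25/-1.5 = -0.1667
x' = -4.5 + -0.1667·(sin -0.1910 − sin 1.3090) = -4.3074
y' = 1 − -0.1667·(cos -0.1910 − cos 1.3090) = 1.1205

(-4.3074, 1.1205, -0.1910)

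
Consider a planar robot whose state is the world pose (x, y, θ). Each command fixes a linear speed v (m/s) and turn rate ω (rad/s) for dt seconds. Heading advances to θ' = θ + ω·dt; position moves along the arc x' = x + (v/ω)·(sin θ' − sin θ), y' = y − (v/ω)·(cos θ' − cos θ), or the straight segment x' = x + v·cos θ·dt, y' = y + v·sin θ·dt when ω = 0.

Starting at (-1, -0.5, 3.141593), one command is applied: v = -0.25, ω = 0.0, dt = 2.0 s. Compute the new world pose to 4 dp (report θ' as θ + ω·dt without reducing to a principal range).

θ' = 3.1416 + 0.0·2.0 = 3.1416
ω = 0 → straight: x' = -1 + -0.25·cos(3.1416)·2.0 = -0.5000
y' = -0.5 + -0.25·sin(3.1416)·2.0 = -0.5000

(-0.5000, -0.5000, 3.1416)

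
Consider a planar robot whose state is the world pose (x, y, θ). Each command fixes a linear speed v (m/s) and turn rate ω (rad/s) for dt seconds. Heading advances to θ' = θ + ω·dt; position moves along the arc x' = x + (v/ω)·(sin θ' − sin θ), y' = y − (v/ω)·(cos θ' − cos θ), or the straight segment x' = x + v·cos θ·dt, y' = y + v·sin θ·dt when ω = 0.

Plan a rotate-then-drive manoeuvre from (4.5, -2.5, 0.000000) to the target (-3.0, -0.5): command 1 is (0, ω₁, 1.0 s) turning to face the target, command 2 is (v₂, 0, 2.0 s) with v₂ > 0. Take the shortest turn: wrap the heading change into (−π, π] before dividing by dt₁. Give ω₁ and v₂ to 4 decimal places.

heading to target = atan2(-0.5−-2.5, -3−4.5) = 2.8810
Δθ = wrap(2.8810 − 0.0000) = 2.8810; ω₁ = Δθ/dt₁ = 2.8810
distance = √((-3−4.5)² + (-0.5−-2.5)²) = 7.7621; v₂ = distance/dt₂ = 3.8810

ω₁ = 2.8810, v₂ = 3.8810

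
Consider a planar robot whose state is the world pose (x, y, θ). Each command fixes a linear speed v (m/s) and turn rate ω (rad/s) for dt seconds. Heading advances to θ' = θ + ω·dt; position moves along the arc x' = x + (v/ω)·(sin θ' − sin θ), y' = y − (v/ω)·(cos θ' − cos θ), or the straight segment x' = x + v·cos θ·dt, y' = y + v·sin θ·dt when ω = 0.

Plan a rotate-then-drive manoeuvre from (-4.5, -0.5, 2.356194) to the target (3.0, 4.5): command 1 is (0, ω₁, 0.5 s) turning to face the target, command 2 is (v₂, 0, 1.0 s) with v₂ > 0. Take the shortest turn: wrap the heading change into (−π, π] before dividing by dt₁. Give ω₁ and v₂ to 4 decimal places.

heading to target = atan2(4.5−-0.5, 3−-4.5) = 0.5880
Δθ = wrap(0.5880 − 2.3562) = -1.7682; ω₁ = Δθ/dt₁ = -3.5364
distance = √((3−-4.5)² + (4.5−-0.5)²) = 9.0139; v₂ = distance/dt₂ = 9.0139

ω₁ = -3.5364, v₂ = 9.0139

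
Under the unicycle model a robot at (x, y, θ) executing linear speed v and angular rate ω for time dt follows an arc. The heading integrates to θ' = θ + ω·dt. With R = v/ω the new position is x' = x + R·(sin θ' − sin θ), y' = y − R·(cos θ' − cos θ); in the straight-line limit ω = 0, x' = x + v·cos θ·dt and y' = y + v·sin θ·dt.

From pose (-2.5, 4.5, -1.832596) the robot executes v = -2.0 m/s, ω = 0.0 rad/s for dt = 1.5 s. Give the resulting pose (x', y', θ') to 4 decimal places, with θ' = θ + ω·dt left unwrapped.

(-1.7235, 7.3978, -1.8326)

θ' = -1.8326 + 0.0·1.5 = -1.8326
ω = 0 → straight: x' = -2.5 + -2.0·cos(-1.8326)·1.5 = -1.7235
y' = 4.5 + -2.0·sin(-1.8326)·1.5 = 7.3978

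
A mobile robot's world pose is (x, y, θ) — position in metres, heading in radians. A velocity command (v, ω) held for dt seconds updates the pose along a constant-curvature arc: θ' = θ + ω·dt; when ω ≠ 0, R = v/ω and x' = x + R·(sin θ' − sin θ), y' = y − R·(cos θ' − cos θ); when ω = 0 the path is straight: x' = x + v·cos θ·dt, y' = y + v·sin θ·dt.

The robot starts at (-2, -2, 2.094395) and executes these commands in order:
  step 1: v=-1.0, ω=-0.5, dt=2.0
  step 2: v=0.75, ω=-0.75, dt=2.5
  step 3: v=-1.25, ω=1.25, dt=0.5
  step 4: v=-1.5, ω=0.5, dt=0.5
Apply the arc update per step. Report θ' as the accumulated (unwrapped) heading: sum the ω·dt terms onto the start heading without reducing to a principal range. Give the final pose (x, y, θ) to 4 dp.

step 1: θ'=1.0944 (R=2.0000) → pose (-1.9547, -3.9172, 1.0944)
step 2: θ'=-0.7806 (R=-1.0000) → pose (-0.3624, -3.6653, -0.7806)
step 3: θ'=-0.1556 (R=-1.0000) → pose (-0.9111, -3.3878, -0.1556)
step 4: θ'=0.0944 (R=-3.0000) → pose (-1.6588, -3.3649, 0.0944)

(-1.6588, -3.3649, 0.0944)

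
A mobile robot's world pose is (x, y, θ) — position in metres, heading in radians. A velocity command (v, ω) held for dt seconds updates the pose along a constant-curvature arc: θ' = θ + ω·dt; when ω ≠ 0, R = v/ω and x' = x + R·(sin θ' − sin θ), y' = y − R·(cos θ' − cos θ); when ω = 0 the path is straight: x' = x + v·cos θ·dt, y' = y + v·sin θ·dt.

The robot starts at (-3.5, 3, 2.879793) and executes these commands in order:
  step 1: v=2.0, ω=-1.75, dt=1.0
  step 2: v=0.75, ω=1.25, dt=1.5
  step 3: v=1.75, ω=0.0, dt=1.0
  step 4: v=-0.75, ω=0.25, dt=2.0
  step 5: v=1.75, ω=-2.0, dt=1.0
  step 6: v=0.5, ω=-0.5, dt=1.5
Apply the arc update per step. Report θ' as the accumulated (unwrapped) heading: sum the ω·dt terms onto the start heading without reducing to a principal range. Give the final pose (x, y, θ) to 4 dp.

step 1: θ'=1.1298 (R=-1.1429) → pose (-4.2377, 4.5917, 1.1298)
step 2: θ'=3.0048 (R=0.6000) → pose (-4.6985, 5.4422, 3.0048)
step 3: θ'=3.0048 (straight) → pose (-6.4321, 5.6809, 3.0048)
step 4: θ'=3.5048 (R=-3.0000) → pose (-4.9572, 5.8486, 3.5048)
step 5: θ'=1.5048 (R=-0.8750) → pose (-6.1412, 6.7242, 1.5048)
step 6: θ'=0.7548 (R=-1.0000) → pose (-5.8285, 7.3867, 0.7548)

(-5.8285, 7.3867, 0.7548)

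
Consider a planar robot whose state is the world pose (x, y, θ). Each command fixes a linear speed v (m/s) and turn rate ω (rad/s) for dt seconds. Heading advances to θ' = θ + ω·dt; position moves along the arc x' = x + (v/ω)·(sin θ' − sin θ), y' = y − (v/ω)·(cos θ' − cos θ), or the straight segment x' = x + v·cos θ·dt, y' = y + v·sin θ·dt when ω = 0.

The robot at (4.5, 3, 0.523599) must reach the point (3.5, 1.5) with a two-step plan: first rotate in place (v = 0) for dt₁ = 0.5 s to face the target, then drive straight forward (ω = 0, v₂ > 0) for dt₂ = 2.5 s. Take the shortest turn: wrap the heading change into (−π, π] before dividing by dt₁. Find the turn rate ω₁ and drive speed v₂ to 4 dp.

heading to target = atan2(1.5−3, 3.5−4.5) = -2.1588
Δθ = wrap(-2.1588 − 0.5236) = -2.6824; ω₁ = Δθ/dt₁ = -5.3648
distance = √((3.5−4.5)² + (1.5−3)²) = 1.8028; v₂ = distance/dt₂ = 0.7211

ω₁ = -5.3648, v₂ = 0.7211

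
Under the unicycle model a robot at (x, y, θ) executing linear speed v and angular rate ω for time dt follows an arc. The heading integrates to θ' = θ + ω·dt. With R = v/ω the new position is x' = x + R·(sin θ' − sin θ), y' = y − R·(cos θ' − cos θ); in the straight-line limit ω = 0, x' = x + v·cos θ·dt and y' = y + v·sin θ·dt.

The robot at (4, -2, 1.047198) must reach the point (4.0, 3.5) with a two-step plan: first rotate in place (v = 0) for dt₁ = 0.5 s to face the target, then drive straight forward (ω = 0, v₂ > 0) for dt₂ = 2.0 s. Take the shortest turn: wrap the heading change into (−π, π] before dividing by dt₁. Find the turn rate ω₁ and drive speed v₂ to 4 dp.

ω₁ = 1.0472, v₂ = 2.7500

heading to target = atan2(3.5−-2, 4−4) = 1.5708
Δθ = wrap(1.5708 − 1.0472) = 0.5236; ω₁ = Δθ/dt₁ = 1.0472
distance = √((4−4)² + (3.5−-2)²) = 5.5000; v₂ = distance/dt₂ = 2.7500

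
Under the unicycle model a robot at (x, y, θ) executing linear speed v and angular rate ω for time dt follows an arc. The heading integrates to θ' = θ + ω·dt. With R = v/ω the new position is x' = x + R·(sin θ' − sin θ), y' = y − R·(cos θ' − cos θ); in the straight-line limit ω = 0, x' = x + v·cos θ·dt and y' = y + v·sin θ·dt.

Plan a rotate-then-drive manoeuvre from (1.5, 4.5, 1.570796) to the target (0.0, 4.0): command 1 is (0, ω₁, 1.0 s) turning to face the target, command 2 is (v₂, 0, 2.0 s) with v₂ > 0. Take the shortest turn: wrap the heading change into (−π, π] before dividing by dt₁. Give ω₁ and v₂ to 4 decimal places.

ω₁ = 1.8925, v₂ = 0.7906

heading to target = atan2(4−4.5, 0−1.5) = -2.8198
Δθ = wrap(-2.8198 − 1.5708) = 1.8925; ω₁ = Δθ/dt₁ = 1.8925
distance = √((0−1.5)² + (4−4.5)²) = 1.5811; v₂ = distance/dt₂ = 0.7906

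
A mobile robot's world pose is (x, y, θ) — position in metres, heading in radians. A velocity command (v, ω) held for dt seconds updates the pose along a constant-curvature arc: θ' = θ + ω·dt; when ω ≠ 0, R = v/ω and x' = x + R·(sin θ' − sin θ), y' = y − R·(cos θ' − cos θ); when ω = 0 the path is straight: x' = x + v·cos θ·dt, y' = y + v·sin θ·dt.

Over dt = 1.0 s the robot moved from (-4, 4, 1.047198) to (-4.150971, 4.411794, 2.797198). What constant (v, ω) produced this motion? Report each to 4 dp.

Δθ = 2.797198 − 1.047198 = 1.750000
ω = Δθ/dt = 1.750000/1.0 = 1.7500
R = −Δy/(cos θ' − cos θ) = 0.2857
v = R·ω = 0.2857·1.7500 = 0.5000

v = 0.5000, ω = 1.7500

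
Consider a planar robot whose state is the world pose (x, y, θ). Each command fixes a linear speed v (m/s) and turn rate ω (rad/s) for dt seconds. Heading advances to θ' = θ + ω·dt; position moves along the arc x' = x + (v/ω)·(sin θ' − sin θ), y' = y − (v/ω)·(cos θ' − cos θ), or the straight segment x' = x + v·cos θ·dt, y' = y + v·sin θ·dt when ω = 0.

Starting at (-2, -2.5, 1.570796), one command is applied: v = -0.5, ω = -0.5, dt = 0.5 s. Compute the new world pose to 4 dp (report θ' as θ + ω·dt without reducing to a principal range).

θ' = 1.5708 + -0.5·0.5 = 1.3208
R = v/ω = -0.5/-0.5 = 1.0000
x' = -2 + 1.0000·(sin 1.3208 − sin 1.5708) = -2.0311
y' = -2.5 − 1.0000·(cos 1.3208 − cos 1.5708) = -2.7474

(-2.0311, -2.7474, 1.3208)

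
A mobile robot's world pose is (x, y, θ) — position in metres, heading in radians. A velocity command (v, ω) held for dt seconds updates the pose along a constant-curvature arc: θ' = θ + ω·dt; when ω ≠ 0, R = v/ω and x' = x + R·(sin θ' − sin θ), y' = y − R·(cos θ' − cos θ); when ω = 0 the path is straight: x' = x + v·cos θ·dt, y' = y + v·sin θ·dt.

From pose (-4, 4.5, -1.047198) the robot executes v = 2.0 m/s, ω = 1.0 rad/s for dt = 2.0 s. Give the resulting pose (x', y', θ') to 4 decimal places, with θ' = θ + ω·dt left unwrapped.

(-0.6379, 4.3412, 0.9528)

θ' = -1.0472 + 1.0·2.0 = 0.9528
R = v/ω = 2.0/1.0 = 2.0000
x' = -4 + 2.0000·(sin 0.9528 − sin -1.0472) = -0.6379
y' = 4.5 − 2.0000·(cos 0.9528 − cos -1.0472) = 4.3412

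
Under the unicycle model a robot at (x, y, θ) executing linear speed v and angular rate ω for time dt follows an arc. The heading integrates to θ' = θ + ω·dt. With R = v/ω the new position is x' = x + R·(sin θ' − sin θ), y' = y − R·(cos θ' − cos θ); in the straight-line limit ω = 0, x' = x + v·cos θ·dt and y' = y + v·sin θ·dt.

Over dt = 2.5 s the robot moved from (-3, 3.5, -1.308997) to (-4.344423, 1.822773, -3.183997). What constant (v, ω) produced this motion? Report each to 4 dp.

Δθ = -3.183997 − -1.308997 = -1.875000
ω = Δθ/dt = -1.875000/2.5 = -0.7500
R = −Δy/(cos θ' − cos θ) = -1.3333
v = R·ω = -1.3333·-0.7500 = 1.0000

v = 1.0000, ω = -0.7500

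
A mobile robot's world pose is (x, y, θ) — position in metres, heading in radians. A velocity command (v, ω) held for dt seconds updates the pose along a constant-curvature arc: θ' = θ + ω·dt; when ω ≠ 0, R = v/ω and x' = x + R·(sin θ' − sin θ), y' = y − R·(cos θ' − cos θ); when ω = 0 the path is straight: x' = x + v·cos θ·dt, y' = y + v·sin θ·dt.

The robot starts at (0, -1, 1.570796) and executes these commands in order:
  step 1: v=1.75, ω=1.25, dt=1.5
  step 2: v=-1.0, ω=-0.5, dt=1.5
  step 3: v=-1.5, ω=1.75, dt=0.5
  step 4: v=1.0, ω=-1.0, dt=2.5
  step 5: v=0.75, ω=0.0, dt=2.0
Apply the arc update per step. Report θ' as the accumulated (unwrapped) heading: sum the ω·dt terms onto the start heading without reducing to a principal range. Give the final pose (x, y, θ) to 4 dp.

(-0.2062, 2.9312, 1.0708)

step 1: θ'=3.4458 (R=1.4000) → pose (-1.8193, 0.3357, 3.4458)
step 2: θ'=2.6958 (R=2.0000) → pose (-0.3579, 0.2321, 2.6958)
step 3: θ'=3.5708 (R=-0.8571) → pose (0.3684, 0.2261, 3.5708)
step 4: θ'=1.0708 (R=-1.0000) → pose (-0.9254, 1.6148, 1.0708)
step 5: θ'=1.0708 (straight) → pose (-0.2062, 2.9312, 1.0708)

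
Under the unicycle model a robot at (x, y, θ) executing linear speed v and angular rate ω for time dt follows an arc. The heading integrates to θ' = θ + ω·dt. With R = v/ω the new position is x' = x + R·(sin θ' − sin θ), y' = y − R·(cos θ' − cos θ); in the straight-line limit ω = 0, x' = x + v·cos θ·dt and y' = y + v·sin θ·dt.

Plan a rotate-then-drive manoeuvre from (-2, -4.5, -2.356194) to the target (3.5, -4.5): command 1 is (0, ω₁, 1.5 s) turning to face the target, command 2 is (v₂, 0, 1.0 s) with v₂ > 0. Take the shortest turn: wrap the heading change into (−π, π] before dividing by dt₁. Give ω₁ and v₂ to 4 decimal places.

ω₁ = 1.5708, v₂ = 5.5000

heading to target = atan2(-4.5−-4.5, 3.5−-2) = 0.0000
Δθ = wrap(0.0000 − -2.3562) = 2.3562; ω₁ = Δθ/dt₁ = 1.5708
distance = √((3.5−-2)² + (-4.5−-4.5)²) = 5.5000; v₂ = distance/dt₂ = 5.5000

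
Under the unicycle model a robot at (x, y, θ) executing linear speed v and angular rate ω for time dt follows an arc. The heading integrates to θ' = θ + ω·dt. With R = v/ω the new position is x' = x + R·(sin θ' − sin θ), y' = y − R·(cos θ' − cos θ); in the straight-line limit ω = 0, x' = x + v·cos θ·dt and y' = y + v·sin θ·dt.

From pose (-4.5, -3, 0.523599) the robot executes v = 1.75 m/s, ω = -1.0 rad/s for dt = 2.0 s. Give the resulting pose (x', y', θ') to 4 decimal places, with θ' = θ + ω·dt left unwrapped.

(-1.8828, -4.3506, -1.4764)

θ' = 0.5236 + -1.0·2.0 = -1.4764
R = v/ω = 1.75/-1.0 = -1.7500
x' = -4.5 + -1.7500·(sin -1.4764 − sin 0.5236) = -1.8828
y' = -3 − -1.7500·(cos -1.4764 − cos 0.5236) = -4.3506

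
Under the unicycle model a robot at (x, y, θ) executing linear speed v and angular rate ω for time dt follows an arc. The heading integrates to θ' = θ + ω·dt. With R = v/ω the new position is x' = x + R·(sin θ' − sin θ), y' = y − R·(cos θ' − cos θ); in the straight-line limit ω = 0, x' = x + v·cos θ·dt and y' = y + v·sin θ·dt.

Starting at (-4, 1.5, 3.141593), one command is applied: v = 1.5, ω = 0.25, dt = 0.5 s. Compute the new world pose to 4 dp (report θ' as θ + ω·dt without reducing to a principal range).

θ' = 3.1416 + 0.25·0.5 = 3.2666
R = v/ω = 1.5/0.25 = 6.0000
x' = -4 + 6.0000·(sin 3.2666 − sin 3.1416) = -4.7480
y' = 1.5 − 6.0000·(cos 3.2666 − cos 3.1416) = 1.4532

(-4.7480, 1.4532, 3.2666)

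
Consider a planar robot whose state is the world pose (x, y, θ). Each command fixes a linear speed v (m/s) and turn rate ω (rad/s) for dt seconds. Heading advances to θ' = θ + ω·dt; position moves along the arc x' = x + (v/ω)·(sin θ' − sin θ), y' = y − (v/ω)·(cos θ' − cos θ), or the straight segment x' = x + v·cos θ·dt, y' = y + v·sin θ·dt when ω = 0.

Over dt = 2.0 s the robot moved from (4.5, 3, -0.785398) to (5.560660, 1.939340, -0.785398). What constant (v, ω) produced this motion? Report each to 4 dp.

v = 0.7500, ω = 0.0000

Δθ = -0.785398 − -0.785398 = 0.000000
ω = Δθ/dt = 0.000000/2.0 = 0.0000
ω = 0 → v = (Δx·cos θ + Δy·sin θ)/dt = 0.7500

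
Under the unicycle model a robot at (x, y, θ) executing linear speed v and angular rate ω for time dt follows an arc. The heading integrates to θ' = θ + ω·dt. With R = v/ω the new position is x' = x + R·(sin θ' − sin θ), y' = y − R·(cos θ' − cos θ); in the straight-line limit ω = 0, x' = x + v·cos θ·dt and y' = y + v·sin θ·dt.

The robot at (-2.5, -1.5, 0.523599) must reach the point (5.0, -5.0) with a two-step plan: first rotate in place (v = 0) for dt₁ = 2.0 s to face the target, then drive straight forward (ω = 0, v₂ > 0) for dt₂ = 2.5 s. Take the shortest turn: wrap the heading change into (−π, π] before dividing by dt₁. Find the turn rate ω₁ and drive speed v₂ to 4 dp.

ω₁ = -0.4801, v₂ = 3.3106

heading to target = atan2(-5−-1.5, 5−-2.5) = -0.4366
Δθ = wrap(-0.4366 − 0.5236) = -0.9602; ω₁ = Δθ/dt₁ = -0.4801
distance = √((5−-2.5)² + (-5−-1.5)²) = 8.2765; v₂ = distance/dt₂ = 3.3106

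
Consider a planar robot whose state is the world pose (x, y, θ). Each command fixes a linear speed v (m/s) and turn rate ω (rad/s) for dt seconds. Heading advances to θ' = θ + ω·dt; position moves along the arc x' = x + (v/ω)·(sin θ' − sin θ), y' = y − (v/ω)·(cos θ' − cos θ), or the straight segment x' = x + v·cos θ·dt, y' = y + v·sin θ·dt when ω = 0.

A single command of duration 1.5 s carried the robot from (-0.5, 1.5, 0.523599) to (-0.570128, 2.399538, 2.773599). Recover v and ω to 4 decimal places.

v = 0.7500, ω = 1.5000

Δθ = 2.773599 − 0.523599 = 2.250000
ω = Δθ/dt = 2.250000/1.5 = 1.5000
R = −Δy/(cos θ' − cos θ) = 0.5000
v = R·ω = 0.5000·1.5000 = 0.7500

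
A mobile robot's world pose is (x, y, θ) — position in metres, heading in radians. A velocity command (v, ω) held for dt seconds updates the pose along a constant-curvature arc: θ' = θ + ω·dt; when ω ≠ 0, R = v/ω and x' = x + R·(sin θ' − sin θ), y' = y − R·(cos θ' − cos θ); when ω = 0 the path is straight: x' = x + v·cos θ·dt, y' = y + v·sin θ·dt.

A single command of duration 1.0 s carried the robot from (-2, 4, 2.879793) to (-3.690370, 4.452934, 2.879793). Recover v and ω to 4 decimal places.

v = 1.7500, ω = 0.0000

Δθ = 2.879793 − 2.879793 = 0.000000
ω = Δθ/dt = 0.000000/1.0 = 0.0000
ω = 0 → v = (Δx·cos θ + Δy·sin θ)/dt = 1.7500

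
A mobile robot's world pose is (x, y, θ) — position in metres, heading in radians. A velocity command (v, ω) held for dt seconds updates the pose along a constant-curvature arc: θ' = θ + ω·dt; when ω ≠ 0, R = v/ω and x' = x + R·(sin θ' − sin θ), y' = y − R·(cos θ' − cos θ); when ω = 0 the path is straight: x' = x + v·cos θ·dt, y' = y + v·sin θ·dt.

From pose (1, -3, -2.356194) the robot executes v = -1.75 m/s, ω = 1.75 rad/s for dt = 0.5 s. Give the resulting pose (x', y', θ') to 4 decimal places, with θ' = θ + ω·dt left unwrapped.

(1.2889, -2.2034, -1.4812)

θ' = -2.3562 + 1.75·0.5 = -1.4812
R = v/ω = -1.75/1.75 = -1.0000
x' = 1 + -1.0000·(sin -1.4812 − sin -2.3562) = 1.2889
y' = -3 − -1.0000·(cos -1.4812 − cos -2.3562) = -2.2034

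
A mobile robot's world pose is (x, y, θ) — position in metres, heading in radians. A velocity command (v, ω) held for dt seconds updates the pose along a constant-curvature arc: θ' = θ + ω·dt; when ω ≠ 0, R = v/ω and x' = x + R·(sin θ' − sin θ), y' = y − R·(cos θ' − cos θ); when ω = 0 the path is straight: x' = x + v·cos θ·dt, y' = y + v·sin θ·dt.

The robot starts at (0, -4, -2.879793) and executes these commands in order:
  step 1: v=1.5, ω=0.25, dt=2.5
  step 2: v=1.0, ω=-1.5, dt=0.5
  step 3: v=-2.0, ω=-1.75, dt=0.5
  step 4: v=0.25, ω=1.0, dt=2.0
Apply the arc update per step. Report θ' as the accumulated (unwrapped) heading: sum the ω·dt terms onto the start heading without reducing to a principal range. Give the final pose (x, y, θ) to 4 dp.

step 1: θ'=-2.2548 (R=6.0000) → pose (-3.0974, -6.0042, -2.2548)
step 2: θ'=-3.0048 (R=-0.6667) → pose (-3.5232, -6.2434, -3.0048)
step 3: θ'=-3.8798 (R=1.1429) → pose (-2.5982, -6.5302, -3.8798)
step 4: θ'=-1.8798 (R=0.2500) → pose (-3.0046, -6.6391, -1.8798)

(-3.0046, -6.6391, -1.8798)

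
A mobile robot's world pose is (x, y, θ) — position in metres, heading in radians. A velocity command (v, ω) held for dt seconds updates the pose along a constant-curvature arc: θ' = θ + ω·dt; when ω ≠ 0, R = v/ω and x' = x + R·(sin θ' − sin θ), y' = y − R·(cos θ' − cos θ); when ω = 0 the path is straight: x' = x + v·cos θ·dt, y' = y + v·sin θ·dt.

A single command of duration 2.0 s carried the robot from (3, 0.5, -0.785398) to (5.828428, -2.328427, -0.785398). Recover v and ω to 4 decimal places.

v = 2.0000, ω = 0.0000

Δθ = -0.785398 − -0.785398 = 0.000000
ω = Δθ/dt = 0.000000/2.0 = 0.0000
ω = 0 → v = (Δx·cos θ + Δy·sin θ)/dt = 2.0000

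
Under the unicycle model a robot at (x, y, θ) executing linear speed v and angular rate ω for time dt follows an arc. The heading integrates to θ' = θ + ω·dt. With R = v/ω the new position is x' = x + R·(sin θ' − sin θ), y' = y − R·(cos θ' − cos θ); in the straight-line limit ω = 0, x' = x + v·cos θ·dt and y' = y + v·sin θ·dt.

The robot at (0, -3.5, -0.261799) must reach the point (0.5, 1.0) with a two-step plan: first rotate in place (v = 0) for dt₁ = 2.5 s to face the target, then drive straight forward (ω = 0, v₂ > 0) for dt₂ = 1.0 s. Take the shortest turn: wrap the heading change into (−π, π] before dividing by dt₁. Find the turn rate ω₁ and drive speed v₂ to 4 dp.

heading to target = atan2(1−-3.5, 0.5−0) = 1.4601
Δθ = wrap(1.4601 − -0.2618) = 1.7219; ω₁ = Δθ/dt₁ = 0.6888
distance = √((0.5−0)² + (1−-3.5)²) = 4.5277; v₂ = distance/dt₂ = 4.5277

ω₁ = 0.6888, v₂ = 4.5277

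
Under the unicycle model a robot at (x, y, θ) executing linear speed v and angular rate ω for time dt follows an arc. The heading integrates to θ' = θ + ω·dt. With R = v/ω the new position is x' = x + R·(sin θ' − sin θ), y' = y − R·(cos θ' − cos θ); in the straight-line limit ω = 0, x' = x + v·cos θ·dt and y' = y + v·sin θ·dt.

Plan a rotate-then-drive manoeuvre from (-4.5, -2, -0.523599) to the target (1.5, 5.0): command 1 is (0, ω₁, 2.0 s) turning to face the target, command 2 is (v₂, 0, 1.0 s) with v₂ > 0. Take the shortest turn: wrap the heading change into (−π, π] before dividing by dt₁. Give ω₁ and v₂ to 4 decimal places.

ω₁ = 0.6929, v₂ = 9.2195

heading to target = atan2(5−-2, 1.5−-4.5) = 0.8622
Δθ = wrap(0.8622 − -0.5236) = 1.3858; ω₁ = Δθ/dt₁ = 0.6929
distance = √((1.5−-4.5)² + (5−-2)²) = 9.2195; v₂ = distance/dt₂ = 9.2195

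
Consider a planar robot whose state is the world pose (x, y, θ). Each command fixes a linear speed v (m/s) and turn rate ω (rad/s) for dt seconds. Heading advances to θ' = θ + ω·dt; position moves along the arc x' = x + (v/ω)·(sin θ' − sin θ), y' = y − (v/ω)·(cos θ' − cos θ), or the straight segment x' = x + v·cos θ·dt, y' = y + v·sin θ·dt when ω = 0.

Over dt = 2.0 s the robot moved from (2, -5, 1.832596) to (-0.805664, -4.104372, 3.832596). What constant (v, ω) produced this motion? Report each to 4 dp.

v = 1.7500, ω = 1.0000

Δθ = 3.832596 − 1.832596 = 2.000000
ω = Δθ/dt = 2.000000/2.0 = 1.0000
R = Δx/(sin θ' − sin θ) = 1.7500
v = R·ω = 1.7500·1.0000 = 1.7500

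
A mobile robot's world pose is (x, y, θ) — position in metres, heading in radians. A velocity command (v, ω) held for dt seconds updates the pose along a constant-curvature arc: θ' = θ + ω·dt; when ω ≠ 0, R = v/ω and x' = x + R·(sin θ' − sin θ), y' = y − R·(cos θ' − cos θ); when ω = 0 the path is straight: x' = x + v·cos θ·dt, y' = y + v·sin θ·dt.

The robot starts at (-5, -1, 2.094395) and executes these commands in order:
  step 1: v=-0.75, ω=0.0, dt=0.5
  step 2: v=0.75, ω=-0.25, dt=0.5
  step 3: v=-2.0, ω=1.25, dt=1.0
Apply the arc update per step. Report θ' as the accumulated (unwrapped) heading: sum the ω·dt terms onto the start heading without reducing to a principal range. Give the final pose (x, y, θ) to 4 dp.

step 1: θ'=2.0944 (straight) → pose (-4.8125, -1.3248, 2.0944)
step 2: θ'=1.9694 (R=-3.0000) → pose (-4.9792, -0.9891, 1.9694)
step 3: θ'=3.2194 (R=-1.6000) → pose (-3.3803, -1.9633, 3.2194)

(-3.3803, -1.9633, 3.2194)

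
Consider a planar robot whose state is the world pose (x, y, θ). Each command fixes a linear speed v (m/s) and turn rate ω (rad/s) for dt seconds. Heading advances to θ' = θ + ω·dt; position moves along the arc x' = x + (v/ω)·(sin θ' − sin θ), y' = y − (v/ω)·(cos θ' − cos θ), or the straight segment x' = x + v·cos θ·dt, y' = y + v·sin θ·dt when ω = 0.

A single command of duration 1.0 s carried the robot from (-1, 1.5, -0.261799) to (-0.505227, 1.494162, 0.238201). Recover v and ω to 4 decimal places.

Δθ = 0.238201 − -0.261799 = 0.500000
ω = Δθ/dt = 0.500000/1.0 = 0.5000
R = Δx/(sin θ' − sin θ) = 1.0000
v = R·ω = 1.0000·0.5000 = 0.5000

v = 0.5000, ω = 0.5000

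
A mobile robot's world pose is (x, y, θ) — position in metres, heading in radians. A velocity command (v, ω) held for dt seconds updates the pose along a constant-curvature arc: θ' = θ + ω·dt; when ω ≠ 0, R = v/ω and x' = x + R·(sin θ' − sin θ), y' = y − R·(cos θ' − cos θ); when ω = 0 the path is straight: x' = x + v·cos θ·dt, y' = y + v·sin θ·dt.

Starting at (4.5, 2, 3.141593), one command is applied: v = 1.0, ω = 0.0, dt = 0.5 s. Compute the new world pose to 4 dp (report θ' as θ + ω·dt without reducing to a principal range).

(4.0000, 2.0000, 3.1416)

θ' = 3.1416 + 0.0·0.5 = 3.1416
ω = 0 → straight: x' = 4.5 + 1.0·cos(3.1416)·0.5 = 4.0000
y' = 2 + 1.0·sin(3.1416)·0.5 = 2.0000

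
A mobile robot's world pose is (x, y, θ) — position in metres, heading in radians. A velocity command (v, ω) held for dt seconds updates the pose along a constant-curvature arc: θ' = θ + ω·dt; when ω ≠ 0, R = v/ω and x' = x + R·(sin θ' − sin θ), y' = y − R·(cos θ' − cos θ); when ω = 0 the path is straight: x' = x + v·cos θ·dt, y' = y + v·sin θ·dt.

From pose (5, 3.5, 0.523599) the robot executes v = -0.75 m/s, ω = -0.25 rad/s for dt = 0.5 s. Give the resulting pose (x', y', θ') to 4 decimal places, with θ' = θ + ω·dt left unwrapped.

(4.6644, 3.3333, 0.3986)

θ' = 0.5236 + -0.25·0.5 = 0.3986
R = v/ω = -0.75/-0.25 = 3.0000
x' = 5 + 3.0000·(sin 0.3986 − sin 0.5236) = 4.6644
y' = 3.5 − 3.0000·(cos 0.3986 − cos 0.5236) = 3.3333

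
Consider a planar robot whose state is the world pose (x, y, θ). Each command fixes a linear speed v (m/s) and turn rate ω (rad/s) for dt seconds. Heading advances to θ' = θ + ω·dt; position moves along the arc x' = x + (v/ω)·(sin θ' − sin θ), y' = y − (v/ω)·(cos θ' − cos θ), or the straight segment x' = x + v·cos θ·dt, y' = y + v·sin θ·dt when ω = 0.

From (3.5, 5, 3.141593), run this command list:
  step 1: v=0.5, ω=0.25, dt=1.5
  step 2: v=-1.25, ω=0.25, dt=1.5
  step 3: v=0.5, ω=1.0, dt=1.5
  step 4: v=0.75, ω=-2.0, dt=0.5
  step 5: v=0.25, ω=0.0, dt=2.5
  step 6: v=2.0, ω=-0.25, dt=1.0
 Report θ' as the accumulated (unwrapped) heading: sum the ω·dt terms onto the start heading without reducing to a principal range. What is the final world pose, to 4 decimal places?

step 1: θ'=3.5166 (R=2.0000) → pose (2.7675, 4.8610, 3.5166)
step 2: θ'=3.8916 (R=-5.0000) → pose (4.3443, 5.8551, 3.8916)
step 3: θ'=5.3916 (R=0.5000) → pose (4.2961, 5.1752, 5.3916)
step 4: θ'=4.3916 (R=-0.3750) → pose (4.3602, 4.8214, 4.3916)
step 5: θ'=4.3916 (straight) → pose (4.1631, 4.2283, 4.3916)
step 6: θ'=4.1416 (R=-8.0000) → pose (3.3030, 2.4284, 4.1416)

(3.3030, 2.4284, 4.1416)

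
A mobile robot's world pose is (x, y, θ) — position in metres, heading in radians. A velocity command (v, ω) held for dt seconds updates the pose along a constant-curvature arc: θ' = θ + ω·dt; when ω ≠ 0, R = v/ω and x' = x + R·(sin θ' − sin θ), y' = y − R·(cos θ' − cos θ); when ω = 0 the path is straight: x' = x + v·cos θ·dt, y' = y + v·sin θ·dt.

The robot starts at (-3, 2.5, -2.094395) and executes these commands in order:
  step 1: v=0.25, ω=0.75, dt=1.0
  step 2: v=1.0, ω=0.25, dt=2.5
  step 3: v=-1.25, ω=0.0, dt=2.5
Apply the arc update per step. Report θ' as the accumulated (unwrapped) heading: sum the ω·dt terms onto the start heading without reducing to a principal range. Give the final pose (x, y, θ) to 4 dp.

(-4.1246, 2.2067, -0.7194)

step 1: θ'=-1.3444 (R=0.3333) → pose (-3.0362, 2.2585, -1.3444)
step 2: θ'=-0.7194 (R=4.0000) → pose (-1.7739, 0.1476, -0.7194)
step 3: θ'=-0.7194 (straight) → pose (-4.1246, 2.2067, -0.7194)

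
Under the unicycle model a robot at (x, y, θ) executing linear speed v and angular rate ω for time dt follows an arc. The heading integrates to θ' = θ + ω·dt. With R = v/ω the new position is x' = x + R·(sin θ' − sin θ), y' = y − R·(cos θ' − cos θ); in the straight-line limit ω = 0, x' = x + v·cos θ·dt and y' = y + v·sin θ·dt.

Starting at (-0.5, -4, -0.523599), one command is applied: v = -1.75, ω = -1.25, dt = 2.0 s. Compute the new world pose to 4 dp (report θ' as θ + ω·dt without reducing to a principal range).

(0.0352, -1.3973, -3.0236)

θ' = -0.5236 + -1.25·2.0 = -3.0236
R = v/ω = -1.75/-1.25 = 1.4000
x' = -0.5 + 1.4000·(sin -3.0236 − sin -0.5236) = 0.0352
y' = -4 − 1.4000·(cos -3.0236 − cos -0.5236) = -1.3973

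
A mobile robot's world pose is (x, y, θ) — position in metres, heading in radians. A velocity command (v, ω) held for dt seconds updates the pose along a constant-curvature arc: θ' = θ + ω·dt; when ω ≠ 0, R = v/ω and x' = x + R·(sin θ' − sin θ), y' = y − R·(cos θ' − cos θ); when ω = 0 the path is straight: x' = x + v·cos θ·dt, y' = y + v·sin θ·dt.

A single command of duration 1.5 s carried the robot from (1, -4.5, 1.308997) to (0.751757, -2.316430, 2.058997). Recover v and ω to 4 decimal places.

v = 1.5000, ω = 0.5000

Δθ = 2.058997 − 1.308997 = 0.750000
ω = Δθ/dt = 0.750000/1.5 = 0.5000
R = −Δy/(cos θ' − cos θ) = 3.0000
v = R·ω = 3.0000·0.5000 = 1.5000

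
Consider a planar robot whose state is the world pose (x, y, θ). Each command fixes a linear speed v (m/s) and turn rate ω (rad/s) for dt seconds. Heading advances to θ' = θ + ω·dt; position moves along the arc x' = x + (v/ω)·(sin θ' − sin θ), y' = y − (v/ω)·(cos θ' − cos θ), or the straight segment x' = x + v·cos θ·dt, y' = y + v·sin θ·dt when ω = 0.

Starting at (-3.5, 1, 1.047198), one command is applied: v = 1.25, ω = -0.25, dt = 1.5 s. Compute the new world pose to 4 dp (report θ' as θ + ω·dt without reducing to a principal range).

θ' = 1.0472 + -0.25·1.5 = 0.6722
R = v/ω = 1.25/-0.25 = -5.0000
x' = -3.5 + -5.0000·(sin 0.6722 − sin 1.0472) = -2.2834
y' = 1 − -5.0000·(cos 0.6722 − cos 1.0472) = 2.4123

(-2.2834, 2.4123, 0.6722)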